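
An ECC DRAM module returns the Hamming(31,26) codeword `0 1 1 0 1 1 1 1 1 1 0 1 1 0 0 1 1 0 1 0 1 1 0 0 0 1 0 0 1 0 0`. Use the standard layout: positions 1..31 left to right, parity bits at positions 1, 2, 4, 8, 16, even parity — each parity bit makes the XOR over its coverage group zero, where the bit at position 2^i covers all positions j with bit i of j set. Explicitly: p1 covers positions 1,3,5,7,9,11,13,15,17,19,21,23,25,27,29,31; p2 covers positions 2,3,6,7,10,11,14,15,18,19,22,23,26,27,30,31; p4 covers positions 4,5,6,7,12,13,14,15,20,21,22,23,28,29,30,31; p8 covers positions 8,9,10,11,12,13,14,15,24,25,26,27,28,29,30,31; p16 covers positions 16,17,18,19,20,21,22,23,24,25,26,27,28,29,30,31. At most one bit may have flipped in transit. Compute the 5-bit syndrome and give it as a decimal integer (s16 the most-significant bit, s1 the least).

25

s1: b1⊕b3⊕b5⊕b7⊕b9⊕b11⊕b13⊕b15⊕b17⊕b19⊕b21⊕b23⊕b25⊕b27⊕b29⊕b31 = 0⊕1⊕1⊕1⊕1⊕0⊕1⊕0⊕1⊕1⊕1⊕0⊕0⊕0⊕1⊕0 = 1
s2: b2⊕b3⊕b6⊕b7⊕b10⊕b11⊕b14⊕b15⊕b18⊕b19⊕b22⊕b23⊕b26⊕b27⊕b30⊕b31 = 1⊕1⊕1⊕1⊕1⊕0⊕0⊕0⊕0⊕1⊕1⊕0⊕1⊕0⊕0⊕0 = 0
s4: b4⊕b5⊕b6⊕b7⊕b12⊕b13⊕b14⊕b15⊕b20⊕b21⊕b22⊕b23⊕b28⊕b29⊕b30⊕b31 = 0⊕1⊕1⊕1⊕1⊕1⊕0⊕0⊕0⊕1⊕1⊕0⊕0⊕1⊕0⊕0 = 0
s8: b8⊕b9⊕b10⊕b11⊕b12⊕b13⊕b14⊕b15⊕b24⊕b25⊕b26⊕b27⊕b28⊕b29⊕b30⊕b31 = 1⊕1⊕1⊕0⊕1⊕1⊕0⊕0⊕0⊕0⊕1⊕0⊕0⊕1⊕0⊕0 = 1
s16: b16⊕b17⊕b18⊕b19⊕b20⊕b21⊕b22⊕b23⊕b24⊕b25⊕b26⊕b27⊕b28⊕b29⊕b30⊕b31 = 1⊕1⊕0⊕1⊕0⊕1⊕1⊕0⊕0⊕0⊕1⊕0⊕0⊕1⊕0⊕0 = 1
Syndrome (s16...s1) = 11001 → position 25.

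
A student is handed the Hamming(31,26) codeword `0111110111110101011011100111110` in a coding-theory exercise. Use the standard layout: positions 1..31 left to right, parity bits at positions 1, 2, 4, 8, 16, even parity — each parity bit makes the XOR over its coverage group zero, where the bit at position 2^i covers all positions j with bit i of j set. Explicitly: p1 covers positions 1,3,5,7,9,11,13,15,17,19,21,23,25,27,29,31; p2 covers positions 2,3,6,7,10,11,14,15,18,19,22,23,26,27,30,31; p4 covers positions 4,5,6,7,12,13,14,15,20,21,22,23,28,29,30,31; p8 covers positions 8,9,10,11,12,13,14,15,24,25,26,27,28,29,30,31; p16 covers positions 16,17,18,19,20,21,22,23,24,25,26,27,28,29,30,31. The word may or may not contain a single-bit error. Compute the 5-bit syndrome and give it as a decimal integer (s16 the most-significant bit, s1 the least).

s1: b1⊕b3⊕b5⊕b7⊕b9⊕b11⊕b13⊕b15⊕b17⊕b19⊕b21⊕b23⊕b25⊕b27⊕b29⊕b31 = 0⊕1⊕1⊕0⊕1⊕1⊕0⊕0⊕0⊕1⊕1⊕1⊕0⊕1⊕1⊕0 = 1
s2: b2⊕b3⊕b6⊕b7⊕b10⊕b11⊕b14⊕b15⊕b18⊕b19⊕b22⊕b23⊕b26⊕b27⊕b30⊕b31 = 1⊕1⊕1⊕0⊕1⊕1⊕1⊕0⊕1⊕1⊕1⊕1⊕1⊕1⊕1⊕0 = 1
s4: b4⊕b5⊕b6⊕b7⊕b12⊕b13⊕b14⊕b15⊕b20⊕b21⊕b22⊕b23⊕b28⊕b29⊕b30⊕b31 = 1⊕1⊕1⊕0⊕1⊕0⊕1⊕0⊕0⊕1⊕1⊕1⊕1⊕1⊕1⊕0 = 1
s8: b8⊕b9⊕b10⊕b11⊕b12⊕b13⊕b14⊕b15⊕b24⊕b25⊕b26⊕b27⊕b28⊕b29⊕b30⊕b31 = 1⊕1⊕1⊕1⊕1⊕0⊕1⊕0⊕0⊕0⊕1⊕1⊕1⊕1⊕1⊕0 = 1
s16: b16⊕b17⊕b18⊕b19⊕b20⊕b21⊕b22⊕b23⊕b24⊕b25⊕b26⊕b27⊕b28⊕b29⊕b30⊕b31 = 1⊕0⊕1⊕1⊕0⊕1⊕1⊕1⊕0⊕0⊕1⊕1⊕1⊕1⊕1⊕0 = 1
Syndrome (s16...s1) = 11111 → position 31.

31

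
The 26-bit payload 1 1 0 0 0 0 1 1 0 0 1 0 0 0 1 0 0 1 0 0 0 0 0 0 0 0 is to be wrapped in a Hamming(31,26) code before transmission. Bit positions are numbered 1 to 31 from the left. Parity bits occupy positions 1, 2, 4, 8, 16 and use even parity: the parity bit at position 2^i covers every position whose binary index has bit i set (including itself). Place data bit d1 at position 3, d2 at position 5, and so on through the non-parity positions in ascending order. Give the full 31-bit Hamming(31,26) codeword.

Place data bits at non-power-of-two positions: b3=1, b5=1, b6=0, b7=0, b9=0, b10=0, b11=1, b12=1, b13=0, b14=0, b15=1, b17=0, b18=0, b19=0, b20=1, b21=0, b22=0, b23=1, b24=0, b25=0, b26=0, b27=0, b28=0, b29=0, b30=0, b31=0.
p1 = XOR of data positions {3,5,7,9,11,13,15,17,19,21,23,25,27,29,31} = 1⊕1⊕0⊕0⊕1⊕0⊕1⊕0⊕0⊕0⊕1⊕0⊕0⊕0⊕0 = 1
p2 = XOR of data positions {3,6,7,10,11,14,15,18,19,22,23,26,27,30,31} = 1⊕0⊕0⊕0⊕1⊕0⊕1⊕0⊕0⊕0⊕1⊕0⊕0⊕0⊕0 = 0
p4 = XOR of data positions {5,6,7,12,13,14,15,20,21,22,23,28,29,30,31} = 1⊕0⊕0⊕1⊕0⊕0⊕1⊕1⊕0⊕0⊕1⊕0⊕0⊕0⊕0 = 1
p8 = XOR of data positions {9,10,11,12,13,14,15,24,25,26,27,28,29,30,31} = 0⊕0⊕1⊕1⊕0⊕0⊕1⊕0⊕0⊕0⊕0⊕0⊕0⊕0⊕0 = 1
p16 = XOR of data positions {17,18,19,20,21,22,23,24,25,26,27,28,29,30,31} = 0⊕0⊕0⊕1⊕0⊕0⊕1⊕0⊕0⊕0⊕0⊕0⊕0⊕0⊕0 = 0
Codeword b1..b31 = 1011100100110010000100100000000

1011100100110010000100100000000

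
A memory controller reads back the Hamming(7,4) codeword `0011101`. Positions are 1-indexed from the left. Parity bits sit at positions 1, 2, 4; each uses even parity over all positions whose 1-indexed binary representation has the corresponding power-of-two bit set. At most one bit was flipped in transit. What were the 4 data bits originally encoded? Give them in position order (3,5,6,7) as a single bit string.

1001

s1: b1⊕b3⊕b5⊕b7 = 0⊕1⊕1⊕1 = 1
s2: b2⊕b3⊕b6⊕b7 = 0⊕1⊕0⊕1 = 0
s4: b4⊕b5⊕b6⊕b7 = 1⊕1⊕0⊕1 = 1
Syndrome (s4...s1) = 101 → position 5.
Flip bit 5: corrected codeword = 0011001
Data bits at positions 3,5,6,7: 1001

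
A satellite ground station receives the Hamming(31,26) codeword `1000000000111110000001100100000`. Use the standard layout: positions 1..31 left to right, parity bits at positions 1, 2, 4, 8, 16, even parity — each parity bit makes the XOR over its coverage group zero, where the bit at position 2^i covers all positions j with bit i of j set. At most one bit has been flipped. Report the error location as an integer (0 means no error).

17

s1: b1⊕b3⊕b5⊕b7⊕b9⊕b11⊕b13⊕b15⊕b17⊕b19⊕b21⊕b23⊕b25⊕b27⊕b29⊕b31 = 1⊕0⊕0⊕0⊕0⊕1⊕1⊕1⊕0⊕0⊕0⊕1⊕0⊕0⊕0⊕0 = 1
s2: b2⊕b3⊕b6⊕b7⊕b10⊕b11⊕b14⊕b15⊕b18⊕b19⊕b22⊕b23⊕b26⊕b27⊕b30⊕b31 = 0⊕0⊕0⊕0⊕0⊕1⊕1⊕1⊕0⊕0⊕1⊕1⊕1⊕0⊕0⊕0 = 0
s4: b4⊕b5⊕b6⊕b7⊕b12⊕b13⊕b14⊕b15⊕b20⊕b21⊕b22⊕b23⊕b28⊕b29⊕b30⊕b31 = 0⊕0⊕0⊕0⊕1⊕1⊕1⊕1⊕0⊕0⊕1⊕1⊕0⊕0⊕0⊕0 = 0
s8: b8⊕b9⊕b10⊕b11⊕b12⊕b13⊕b14⊕b15⊕b24⊕b25⊕b26⊕b27⊕b28⊕b29⊕b30⊕b31 = 0⊕0⊕0⊕1⊕1⊕1⊕1⊕1⊕0⊕0⊕1⊕0⊕0⊕0⊕0⊕0 = 0
s16: b16⊕b17⊕b18⊕b19⊕b20⊕b21⊕b22⊕b23⊕b24⊕b25⊕b26⊕b27⊕b28⊕b29⊕b30⊕b31 = 0⊕0⊕0⊕0⊕0⊕0⊕1⊕1⊕0⊕0⊕1⊕0⊕0⊕0⊕0⊕0 = 1
Syndrome (s16...s1) = 10001 → position 17.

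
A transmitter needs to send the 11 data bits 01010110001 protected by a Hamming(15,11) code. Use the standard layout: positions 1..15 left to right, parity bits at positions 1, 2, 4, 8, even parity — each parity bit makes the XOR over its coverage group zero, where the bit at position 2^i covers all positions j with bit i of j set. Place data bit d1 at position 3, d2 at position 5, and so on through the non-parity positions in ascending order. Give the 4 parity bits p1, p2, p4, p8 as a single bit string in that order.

0011

Place data bits at non-power-of-two positions: b3=0, b5=1, b6=0, b7=1, b9=0, b10=1, b11=1, b12=0, b13=0, b14=0, b15=1.
p1 = XOR of data positions {3,5,7,9,11,13,15} = 0⊕1⊕1⊕0⊕1⊕0⊕1 = 0
p2 = XOR of data positions {3,6,7,10,11,14,15} = 0⊕0⊕1⊕1⊕1⊕0⊕1 = 0
p4 = XOR of data positions {5,6,7,12,13,14,15} = 1⊕0⊕1⊕0⊕0⊕0⊕1 = 1
p8 = XOR of data positions {9,10,11,12,13,14,15} = 0⊕1⊕1⊕0⊕0⊕0⊕1 = 1
Parity bits p1,p2,p4,p8 = 0011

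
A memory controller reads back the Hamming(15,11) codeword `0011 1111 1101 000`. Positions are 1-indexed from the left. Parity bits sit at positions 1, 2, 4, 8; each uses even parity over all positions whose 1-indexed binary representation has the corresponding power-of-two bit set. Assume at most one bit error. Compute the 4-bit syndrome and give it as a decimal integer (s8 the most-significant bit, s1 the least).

s1: b1⊕b3⊕b5⊕b7⊕b9⊕b11⊕b13⊕b15 = 0⊕1⊕1⊕1⊕1⊕0⊕0⊕0 = 0
s2: b2⊕b3⊕b6⊕b7⊕b10⊕b11⊕b14⊕b15 = 0⊕1⊕1⊕1⊕1⊕0⊕0⊕0 = 0
s4: b4⊕b5⊕b6⊕b7⊕b12⊕b13⊕b14⊕b15 = 1⊕1⊕1⊕1⊕1⊕0⊕0⊕0 = 1
s8: b8⊕b9⊕b10⊕b11⊕b12⊕b13⊕b14⊕b15 = 1⊕1⊕1⊕0⊕1⊕0⊕0⊕0 = 0
Syndrome (s8...s1) = 0100 → position 4.

4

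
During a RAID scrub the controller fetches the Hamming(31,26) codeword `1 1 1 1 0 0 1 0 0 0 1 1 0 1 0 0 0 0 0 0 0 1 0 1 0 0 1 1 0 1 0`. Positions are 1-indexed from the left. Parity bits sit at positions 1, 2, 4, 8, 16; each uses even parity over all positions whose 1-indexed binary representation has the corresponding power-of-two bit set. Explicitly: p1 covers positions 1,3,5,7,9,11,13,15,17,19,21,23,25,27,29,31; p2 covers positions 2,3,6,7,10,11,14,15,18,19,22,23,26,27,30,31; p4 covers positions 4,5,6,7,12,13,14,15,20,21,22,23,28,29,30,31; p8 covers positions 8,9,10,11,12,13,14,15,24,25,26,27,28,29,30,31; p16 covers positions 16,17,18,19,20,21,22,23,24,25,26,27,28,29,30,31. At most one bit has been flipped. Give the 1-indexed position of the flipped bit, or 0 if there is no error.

29

s1: b1⊕b3⊕b5⊕b7⊕b9⊕b11⊕b13⊕b15⊕b17⊕b19⊕b21⊕b23⊕b25⊕b27⊕b29⊕b31 = 1⊕1⊕0⊕1⊕0⊕1⊕0⊕0⊕0⊕0⊕0⊕0⊕0⊕1⊕0⊕0 = 1
s2: b2⊕b3⊕b6⊕b7⊕b10⊕b11⊕b14⊕b15⊕b18⊕b19⊕b22⊕b23⊕b26⊕b27⊕b30⊕b31 = 1⊕1⊕0⊕1⊕0⊕1⊕1⊕0⊕0⊕0⊕1⊕0⊕0⊕1⊕1⊕0 = 0
s4: b4⊕b5⊕b6⊕b7⊕b12⊕b13⊕b14⊕b15⊕b20⊕b21⊕b22⊕b23⊕b28⊕b29⊕b30⊕b31 = 1⊕0⊕0⊕1⊕1⊕0⊕1⊕0⊕0⊕0⊕1⊕0⊕1⊕0⊕1⊕0 = 1
s8: b8⊕b9⊕b10⊕b11⊕b12⊕b13⊕b14⊕b15⊕b24⊕b25⊕b26⊕b27⊕b28⊕b29⊕b30⊕b31 = 0⊕0⊕0⊕1⊕1⊕0⊕1⊕0⊕1⊕0⊕0⊕1⊕1⊕0⊕1⊕0 = 1
s16: b16⊕b17⊕b18⊕b19⊕b20⊕b21⊕b22⊕b23⊕b24⊕b25⊕b26⊕b27⊕b28⊕b29⊕b30⊕b31 = 0⊕0⊕0⊕0⊕0⊕0⊕1⊕0⊕1⊕0⊕0⊕1⊕1⊕0⊕1⊕0 = 1
Syndrome (s16...s1) = 11101 → position 29.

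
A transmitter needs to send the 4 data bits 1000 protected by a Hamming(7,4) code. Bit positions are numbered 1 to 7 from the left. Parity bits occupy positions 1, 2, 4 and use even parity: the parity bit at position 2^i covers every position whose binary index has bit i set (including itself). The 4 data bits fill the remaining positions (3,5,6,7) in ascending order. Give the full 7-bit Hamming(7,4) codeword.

1110000

Place data bits at non-power-of-two positions: b3=1, b5=0, b6=0, b7=0.
p1 = XOR of data positions {3,5,7} = 1⊕0⊕0 = 1
p2 = XOR of data positions {3,6,7} = 1⊕0⊕0 = 1
p4 = XOR of data positions {5,6,7} = 0⊕0⊕0 = 0
Codeword b1..b7 = 1110000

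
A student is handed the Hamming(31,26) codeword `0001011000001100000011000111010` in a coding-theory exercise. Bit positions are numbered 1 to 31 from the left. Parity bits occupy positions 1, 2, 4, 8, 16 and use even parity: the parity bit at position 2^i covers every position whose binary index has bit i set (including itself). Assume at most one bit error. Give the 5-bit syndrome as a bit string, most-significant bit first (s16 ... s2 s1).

00110

s1: b1⊕b3⊕b5⊕b7⊕b9⊕b11⊕b13⊕b15⊕b17⊕b19⊕b21⊕b23⊕b25⊕b27⊕b29⊕b31 = 0⊕0⊕0⊕1⊕0⊕0⊕1⊕0⊕0⊕0⊕1⊕0⊕0⊕1⊕0⊕0 = 0
s2: b2⊕b3⊕b6⊕b7⊕b10⊕b11⊕b14⊕b15⊕b18⊕b19⊕b22⊕b23⊕b26⊕b27⊕b30⊕b31 = 0⊕0⊕1⊕1⊕0⊕0⊕1⊕0⊕0⊕0⊕1⊕0⊕1⊕1⊕1⊕0 = 1
s4: b4⊕b5⊕b6⊕b7⊕b12⊕b13⊕b14⊕b15⊕b20⊕b21⊕b22⊕b23⊕b28⊕b29⊕b30⊕b31 = 1⊕0⊕1⊕1⊕0⊕1⊕1⊕0⊕0⊕1⊕1⊕0⊕1⊕0⊕1⊕0 = 1
s8: b8⊕b9⊕b10⊕b11⊕b12⊕b13⊕b14⊕b15⊕b24⊕b25⊕b26⊕b27⊕b28⊕b29⊕b30⊕b31 = 0⊕0⊕0⊕0⊕0⊕1⊕1⊕0⊕0⊕0⊕1⊕1⊕1⊕0⊕1⊕0 = 0
s16: b16⊕b17⊕b18⊕b19⊕b20⊕b21⊕b22⊕b23⊕b24⊕b25⊕b26⊕b27⊕b28⊕b29⊕b30⊕b31 = 0⊕0⊕0⊕0⊕0⊕1⊕1⊕0⊕0⊕0⊕1⊕1⊕1⊕0⊕1⊕0 = 0
Syndrome (s16...s1) = 00110 → position 6.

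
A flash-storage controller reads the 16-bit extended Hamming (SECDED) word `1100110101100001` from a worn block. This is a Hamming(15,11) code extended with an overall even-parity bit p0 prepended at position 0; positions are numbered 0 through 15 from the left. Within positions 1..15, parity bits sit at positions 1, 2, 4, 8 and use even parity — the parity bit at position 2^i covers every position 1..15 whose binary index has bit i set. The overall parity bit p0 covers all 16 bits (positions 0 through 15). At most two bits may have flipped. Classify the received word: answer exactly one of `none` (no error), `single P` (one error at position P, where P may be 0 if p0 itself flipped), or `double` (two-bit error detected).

double

s1: b1⊕b3⊕b5⊕b7⊕b9⊕b11⊕b13⊕b15 = 1⊕0⊕1⊕1⊕1⊕0⊕0⊕1 = 1
s2: b2⊕b3⊕b6⊕b7⊕b10⊕b11⊕b14⊕b15 = 0⊕0⊕0⊕1⊕1⊕0⊕0⊕1 = 1
s4: b4⊕b5⊕b6⊕b7⊕b12⊕b13⊕b14⊕b15 = 1⊕1⊕0⊕1⊕0⊕0⊕0⊕1 = 0
s8: b8⊕b9⊕b10⊕b11⊕b12⊕b13⊕b14⊕b15 = 0⊕1⊕1⊕0⊕0⊕0⊕0⊕1 = 1
Syndrome (s8...s1) = 1011 → position 11.
Overall parity (XOR of all 16 bits, including p0): 1⊕1⊕0⊕0⊕1⊕1⊕0⊕1⊕0⊕1⊕1⊕0⊕0⊕0⊕0⊕1 = 0
Overall=0, syndrome position=11 → double-bit error detected (uncorrectable).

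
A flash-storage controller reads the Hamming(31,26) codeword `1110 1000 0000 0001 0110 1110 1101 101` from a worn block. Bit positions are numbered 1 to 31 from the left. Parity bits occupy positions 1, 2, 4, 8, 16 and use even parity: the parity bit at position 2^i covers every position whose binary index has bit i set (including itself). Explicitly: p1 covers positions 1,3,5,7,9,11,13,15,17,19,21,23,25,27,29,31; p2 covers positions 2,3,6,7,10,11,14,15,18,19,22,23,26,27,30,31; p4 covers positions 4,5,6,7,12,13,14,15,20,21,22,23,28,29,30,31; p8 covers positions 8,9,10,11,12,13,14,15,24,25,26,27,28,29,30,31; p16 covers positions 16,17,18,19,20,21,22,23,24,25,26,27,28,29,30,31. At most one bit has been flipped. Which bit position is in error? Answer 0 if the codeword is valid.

29

s1: b1⊕b3⊕b5⊕b7⊕b9⊕b11⊕b13⊕b15⊕b17⊕b19⊕b21⊕b23⊕b25⊕b27⊕b29⊕b31 = 1⊕1⊕1⊕0⊕0⊕0⊕0⊕0⊕0⊕1⊕1⊕1⊕1⊕0⊕1⊕1 = 1
s2: b2⊕b3⊕b6⊕b7⊕b10⊕b11⊕b14⊕b15⊕b18⊕b19⊕b22⊕b23⊕b26⊕b27⊕b30⊕b31 = 1⊕1⊕0⊕0⊕0⊕0⊕0⊕0⊕1⊕1⊕1⊕1⊕1⊕0⊕0⊕1 = 0
s4: b4⊕b5⊕b6⊕b7⊕b12⊕b13⊕b14⊕b15⊕b20⊕b21⊕b22⊕b23⊕b28⊕b29⊕b30⊕b31 = 0⊕1⊕0⊕0⊕0⊕0⊕0⊕0⊕0⊕1⊕1⊕1⊕1⊕1⊕0⊕1 = 1
s8: b8⊕b9⊕b10⊕b11⊕b12⊕b13⊕b14⊕b15⊕b24⊕b25⊕b26⊕b27⊕b28⊕b29⊕b30⊕b31 = 0⊕0⊕0⊕0⊕0⊕0⊕0⊕0⊕0⊕1⊕1⊕0⊕1⊕1⊕0⊕1 = 1
s16: b16⊕b17⊕b18⊕b19⊕b20⊕b21⊕b22⊕b23⊕b24⊕b25⊕b26⊕b27⊕b28⊕b29⊕b30⊕b31 = 1⊕0⊕1⊕1⊕0⊕1⊕1⊕1⊕0⊕1⊕1⊕0⊕1⊕1⊕0⊕1 = 1
Syndrome (s16...s1) = 11101 → position 29.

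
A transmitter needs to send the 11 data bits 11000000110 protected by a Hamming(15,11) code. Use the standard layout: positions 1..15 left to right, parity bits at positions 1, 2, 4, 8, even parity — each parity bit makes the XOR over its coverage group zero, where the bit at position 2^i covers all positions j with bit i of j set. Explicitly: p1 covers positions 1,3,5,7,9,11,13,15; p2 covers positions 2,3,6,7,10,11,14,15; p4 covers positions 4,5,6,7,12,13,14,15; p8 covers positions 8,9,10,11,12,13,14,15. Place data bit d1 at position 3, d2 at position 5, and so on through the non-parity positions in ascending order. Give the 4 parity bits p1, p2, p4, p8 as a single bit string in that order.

1010

Place data bits at non-power-of-two positions: b3=1, b5=1, b6=0, b7=0, b9=0, b10=0, b11=0, b12=0, b13=1, b14=1, b15=0.
p1 = XOR of data positions {3,5,7,9,11,13,15} = 1⊕1⊕0⊕0⊕0⊕1⊕0 = 1
p2 = XOR of data positions {3,6,7,10,11,14,15} = 1⊕0⊕0⊕0⊕0⊕1⊕0 = 0
p4 = XOR of data positions {5,6,7,12,13,14,15} = 1⊕0⊕0⊕0⊕1⊕1⊕0 = 1
p8 = XOR of data positions {9,10,11,12,13,14,15} = 0⊕0⊕0⊕0⊕1⊕1⊕0 = 0
Parity bits p1,p2,p4,p8 = 1010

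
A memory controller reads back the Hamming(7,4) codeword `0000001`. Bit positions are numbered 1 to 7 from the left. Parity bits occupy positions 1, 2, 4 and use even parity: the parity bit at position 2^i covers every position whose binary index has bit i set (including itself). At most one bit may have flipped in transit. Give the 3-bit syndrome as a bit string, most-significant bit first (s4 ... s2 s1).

111

s1: b1⊕b3⊕b5⊕b7 = 0⊕0⊕0⊕1 = 1
s2: b2⊕b3⊕b6⊕b7 = 0⊕0⊕0⊕1 = 1
s4: b4⊕b5⊕b6⊕b7 = 0⊕0⊕0⊕1 = 1
Syndrome (s4...s1) = 111 → position 7.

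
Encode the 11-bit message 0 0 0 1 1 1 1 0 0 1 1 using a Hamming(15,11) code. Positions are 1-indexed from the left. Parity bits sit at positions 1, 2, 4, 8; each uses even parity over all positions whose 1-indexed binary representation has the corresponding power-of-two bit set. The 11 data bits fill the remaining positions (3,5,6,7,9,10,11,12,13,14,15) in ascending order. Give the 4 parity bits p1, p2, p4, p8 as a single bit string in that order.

0111

Place data bits at non-power-of-two positions: b3=0, b5=0, b6=0, b7=1, b9=1, b10=1, b11=1, b12=0, b13=0, b14=1, b15=1.
p1 = XOR of data positions {3,5,7,9,11,13,15} = 0⊕0⊕1⊕1⊕1⊕0⊕1 = 0
p2 = XOR of data positions {3,6,7,10,11,14,15} = 0⊕0⊕1⊕1⊕1⊕1⊕1 = 1
p4 = XOR of data positions {5,6,7,12,13,14,15} = 0⊕0⊕1⊕0⊕0⊕1⊕1 = 1
p8 = XOR of data positions {9,10,11,12,13,14,15} = 1⊕1⊕1⊕0⊕0⊕1⊕1 = 1
Parity bits p1,p2,p4,p8 = 0111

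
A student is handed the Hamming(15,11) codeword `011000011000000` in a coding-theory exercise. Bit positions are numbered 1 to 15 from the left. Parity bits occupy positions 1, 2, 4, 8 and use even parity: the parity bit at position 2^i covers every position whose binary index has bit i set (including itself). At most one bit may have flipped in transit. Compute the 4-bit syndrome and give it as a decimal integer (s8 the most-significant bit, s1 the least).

0

s1: b1⊕b3⊕b5⊕b7⊕b9⊕b11⊕b13⊕b15 = 0⊕1⊕0⊕0⊕1⊕0⊕0⊕0 = 0
s2: b2⊕b3⊕b6⊕b7⊕b10⊕b11⊕b14⊕b15 = 1⊕1⊕0⊕0⊕0⊕0⊕0⊕0 = 0
s4: b4⊕b5⊕b6⊕b7⊕b12⊕b13⊕b14⊕b15 = 0⊕0⊕0⊕0⊕0⊕0⊕0⊕0 = 0
s8: b8⊕b9⊕b10⊕b11⊕b12⊕b13⊕b14⊕b15 = 1⊕1⊕0⊕0⊕0⊕0⊕0⊕0 = 0
Syndrome (s8...s1) = 0000 → position 0 (no error).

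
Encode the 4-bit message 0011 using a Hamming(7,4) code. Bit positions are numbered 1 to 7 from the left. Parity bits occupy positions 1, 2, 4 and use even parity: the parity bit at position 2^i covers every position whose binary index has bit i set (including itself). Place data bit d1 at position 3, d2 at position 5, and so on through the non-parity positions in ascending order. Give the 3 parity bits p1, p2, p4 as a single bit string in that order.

100

Place data bits at non-power-of-two positions: b3=0, b5=0, b6=1, b7=1.
p1 = XOR of data positions {3,5,7} = 0⊕0⊕1 = 1
p2 = XOR of data positions {3,6,7} = 0⊕1⊕1 = 0
p4 = XOR of data positions {5,6,7} = 0⊕1⊕1 = 0
Parity bits p1,p2,p4 = 100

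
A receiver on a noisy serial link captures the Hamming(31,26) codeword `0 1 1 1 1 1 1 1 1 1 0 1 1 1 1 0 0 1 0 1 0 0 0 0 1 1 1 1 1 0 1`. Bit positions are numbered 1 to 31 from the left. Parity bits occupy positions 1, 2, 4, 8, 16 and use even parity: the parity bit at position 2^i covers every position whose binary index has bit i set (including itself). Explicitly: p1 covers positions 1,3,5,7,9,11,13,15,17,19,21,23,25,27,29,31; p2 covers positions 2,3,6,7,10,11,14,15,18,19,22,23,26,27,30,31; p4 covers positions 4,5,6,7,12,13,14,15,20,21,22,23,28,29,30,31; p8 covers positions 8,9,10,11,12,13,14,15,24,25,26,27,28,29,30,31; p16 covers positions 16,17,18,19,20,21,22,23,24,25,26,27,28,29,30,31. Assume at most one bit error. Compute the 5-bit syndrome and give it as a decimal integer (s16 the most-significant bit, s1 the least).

s1: b1⊕b3⊕b5⊕b7⊕b9⊕b11⊕b13⊕b15⊕b17⊕b19⊕b21⊕b23⊕b25⊕b27⊕b29⊕b31 = 0⊕1⊕1⊕1⊕1⊕0⊕1⊕1⊕0⊕0⊕0⊕0⊕1⊕1⊕1⊕1 = 0
s2: b2⊕b3⊕b6⊕b7⊕b10⊕b11⊕b14⊕b15⊕b18⊕b19⊕b22⊕b23⊕b26⊕b27⊕b30⊕b31 = 1⊕1⊕1⊕1⊕1⊕0⊕1⊕1⊕1⊕0⊕0⊕0⊕1⊕1⊕0⊕1 = 1
s4: b4⊕b5⊕b6⊕b7⊕b12⊕b13⊕b14⊕b15⊕b20⊕b21⊕b22⊕b23⊕b28⊕b29⊕b30⊕b31 = 1⊕1⊕1⊕1⊕1⊕1⊕1⊕1⊕1⊕0⊕0⊕0⊕1⊕1⊕0⊕1 = 0
s8: b8⊕b9⊕b10⊕b11⊕b12⊕b13⊕b14⊕b15⊕b24⊕b25⊕b26⊕b27⊕b28⊕b29⊕b30⊕b31 = 1⊕1⊕1⊕0⊕1⊕1⊕1⊕1⊕0⊕1⊕1⊕1⊕1⊕1⊕0⊕1 = 1
s16: b16⊕b17⊕b18⊕b19⊕b20⊕b21⊕b22⊕b23⊕b24⊕b25⊕b26⊕b27⊕b28⊕b29⊕b30⊕b31 = 0⊕0⊕1⊕0⊕1⊕0⊕0⊕0⊕0⊕1⊕1⊕1⊕1⊕1⊕0⊕1 = 0
Syndrome (s16...s1) = 01010 → position 10.

10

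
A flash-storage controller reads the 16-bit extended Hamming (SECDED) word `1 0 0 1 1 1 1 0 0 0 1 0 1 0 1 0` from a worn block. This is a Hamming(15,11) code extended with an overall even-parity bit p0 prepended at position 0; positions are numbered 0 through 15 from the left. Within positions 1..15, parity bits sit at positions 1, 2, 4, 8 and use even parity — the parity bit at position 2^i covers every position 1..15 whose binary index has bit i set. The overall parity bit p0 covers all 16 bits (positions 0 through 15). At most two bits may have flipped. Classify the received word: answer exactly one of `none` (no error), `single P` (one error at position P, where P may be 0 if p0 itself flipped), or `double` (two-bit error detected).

s1: b1⊕b3⊕b5⊕b7⊕b9⊕b11⊕b13⊕b15 = 0⊕1⊕1⊕0⊕0⊕0⊕0⊕0 = 0
s2: b2⊕b3⊕b6⊕b7⊕b10⊕b11⊕b14⊕b15 = 0⊕1⊕1⊕0⊕1⊕0⊕1⊕0 = 0
s4: b4⊕b5⊕b6⊕b7⊕b12⊕b13⊕b14⊕b15 = 1⊕1⊕1⊕0⊕1⊕0⊕1⊕0 = 1
s8: b8⊕b9⊕b10⊕b11⊕b12⊕b13⊕b14⊕b15 = 0⊕0⊕1⊕0⊕1⊕0⊕1⊕0 = 1
Syndrome (s8...s1) = 1100 → position 12.
Overall parity (XOR of all 16 bits, including p0): 1⊕0⊕0⊕1⊕1⊕1⊕1⊕0⊕0⊕0⊕1⊕0⊕1⊕0⊕1⊕0 = 0
Overall=0, syndrome position=12 → double-bit error detected (uncorrectable).

double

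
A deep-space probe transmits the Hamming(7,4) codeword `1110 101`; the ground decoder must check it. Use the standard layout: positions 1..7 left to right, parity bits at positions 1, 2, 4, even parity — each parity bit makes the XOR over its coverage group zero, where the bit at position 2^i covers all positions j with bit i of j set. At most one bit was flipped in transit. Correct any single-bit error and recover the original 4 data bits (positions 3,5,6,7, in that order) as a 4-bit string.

s1: b1⊕b3⊕b5⊕b7 = 1⊕1⊕1⊕1 = 0
s2: b2⊕b3⊕b6⊕b7 = 1⊕1⊕0⊕1 = 1
s4: b4⊕b5⊕b6⊕b7 = 0⊕1⊕0⊕1 = 0
Syndrome (s4...s1) = 010 → position 2.
Flip bit 2: corrected codeword = 1010101
Data bits at positions 3,5,6,7: 1101

1101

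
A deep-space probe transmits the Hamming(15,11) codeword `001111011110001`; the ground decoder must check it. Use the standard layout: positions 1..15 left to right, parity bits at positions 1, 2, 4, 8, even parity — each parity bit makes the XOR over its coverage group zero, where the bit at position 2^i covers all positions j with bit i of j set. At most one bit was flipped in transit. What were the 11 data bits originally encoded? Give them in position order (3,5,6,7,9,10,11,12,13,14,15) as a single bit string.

s1: b1⊕b3⊕b5⊕b7⊕b9⊕b11⊕b13⊕b15 = 0⊕1⊕1⊕0⊕1⊕1⊕0⊕1 = 1
s2: b2⊕b3⊕b6⊕b7⊕b10⊕b11⊕b14⊕b15 = 0⊕1⊕1⊕0⊕1⊕1⊕0⊕1 = 1
s4: b4⊕b5⊕b6⊕b7⊕b12⊕b13⊕b14⊕b15 = 1⊕1⊕1⊕0⊕0⊕0⊕0⊕1 = 0
s8: b8⊕b9⊕b10⊕b11⊕b12⊕b13⊕b14⊕b15 = 1⊕1⊕1⊕1⊕0⊕0⊕0⊕1 = 1
Syndrome (s8...s1) = 1011 → position 11.
Flip bit 11: corrected codeword = 001111011100001
Data bits at positions 3,5,6,7,9,10,11,12,13,14,15: 11101100001

11101100001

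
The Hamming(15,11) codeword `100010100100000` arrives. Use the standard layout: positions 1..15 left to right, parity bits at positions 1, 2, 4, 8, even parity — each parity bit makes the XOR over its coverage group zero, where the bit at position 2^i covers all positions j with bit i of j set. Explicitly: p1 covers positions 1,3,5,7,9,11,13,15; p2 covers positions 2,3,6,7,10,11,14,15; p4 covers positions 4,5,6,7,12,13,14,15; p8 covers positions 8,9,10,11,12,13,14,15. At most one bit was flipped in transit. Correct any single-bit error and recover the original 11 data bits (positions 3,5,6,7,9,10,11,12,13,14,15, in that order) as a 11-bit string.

s1: b1⊕b3⊕b5⊕b7⊕b9⊕b11⊕b13⊕b15 = 1⊕0⊕1⊕1⊕0⊕0⊕0⊕0 = 1
s2: b2⊕b3⊕b6⊕b7⊕b10⊕b11⊕b14⊕b15 = 0⊕0⊕0⊕1⊕1⊕0⊕0⊕0 = 0
s4: b4⊕b5⊕b6⊕b7⊕b12⊕b13⊕b14⊕b15 = 0⊕1⊕0⊕1⊕0⊕0⊕0⊕0 = 0
s8: b8⊕b9⊕b10⊕b11⊕b12⊕b13⊕b14⊕b15 = 0⊕0⊕1⊕0⊕0⊕0⊕0⊕0 = 1
Syndrome (s8...s1) = 1001 → position 9.
Flip bit 9: corrected codeword = 100010101100000
Data bits at positions 3,5,6,7,9,10,11,12,13,14,15: 01011100000

01011100000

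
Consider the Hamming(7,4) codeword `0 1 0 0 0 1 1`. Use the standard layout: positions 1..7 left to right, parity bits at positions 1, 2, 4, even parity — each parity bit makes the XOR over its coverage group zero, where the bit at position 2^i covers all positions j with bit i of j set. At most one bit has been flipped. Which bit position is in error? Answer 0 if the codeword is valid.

3

s1: b1⊕b3⊕b5⊕b7 = 0⊕0⊕0⊕1 = 1
s2: b2⊕b3⊕b6⊕b7 = 1⊕0⊕1⊕1 = 1
s4: b4⊕b5⊕b6⊕b7 = 0⊕0⊕1⊕1 = 0
Syndrome (s4...s1) = 011 → position 3.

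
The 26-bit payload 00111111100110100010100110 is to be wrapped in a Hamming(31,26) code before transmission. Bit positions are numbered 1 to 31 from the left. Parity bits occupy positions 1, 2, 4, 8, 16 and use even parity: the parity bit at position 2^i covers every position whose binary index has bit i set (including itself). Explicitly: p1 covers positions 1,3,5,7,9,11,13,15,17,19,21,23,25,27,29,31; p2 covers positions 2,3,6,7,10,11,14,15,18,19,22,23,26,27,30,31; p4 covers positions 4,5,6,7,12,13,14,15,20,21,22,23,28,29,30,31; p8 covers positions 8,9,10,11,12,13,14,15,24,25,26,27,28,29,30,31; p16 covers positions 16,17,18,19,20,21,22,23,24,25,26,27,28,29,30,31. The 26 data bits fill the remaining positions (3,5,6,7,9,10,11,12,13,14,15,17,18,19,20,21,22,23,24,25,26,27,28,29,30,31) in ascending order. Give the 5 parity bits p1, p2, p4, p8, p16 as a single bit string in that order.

01111

Place data bits at non-power-of-two positions: b3=0, b5=0, b6=1, b7=1, b9=1, b10=1, b11=1, b12=1, b13=1, b14=0, b15=0, b17=1, b18=1, b19=0, b20=1, b21=0, b22=0, b23=0, b24=1, b25=0, b26=1, b27=0, b28=0, b29=1, b30=1, b31=0.
p1 = XOR of data positions {3,5,7,9,11,13,15,17,19,21,23,25,27,29,31} = 0⊕0⊕1⊕1⊕1⊕1⊕0⊕1⊕0⊕0⊕0⊕0⊕0⊕1⊕0 = 0
p2 = XOR of data positions {3,6,7,10,11,14,15,18,19,22,23,26,27,30,31} = 0⊕1⊕1⊕1⊕1⊕0⊕0⊕1⊕0⊕0⊕0⊕1⊕0⊕1⊕0 = 1
p4 = XOR of data positions {5,6,7,12,13,14,15,20,21,22,23,28,29,30,31} = 0⊕1⊕1⊕1⊕1⊕0⊕0⊕1⊕0⊕0⊕0⊕0⊕1⊕1⊕0 = 1
p8 = XOR of data positions {9,10,11,12,13,14,15,24,25,26,27,28,29,30,31} = 1⊕1⊕1⊕1⊕1⊕0⊕0⊕1⊕0⊕1⊕0⊕0⊕1⊕1⊕0 = 1
p16 = XOR of data positions {17,18,19,20,21,22,23,24,25,26,27,28,29,30,31} = 1⊕1⊕0⊕1⊕0⊕0⊕0⊕1⊕0⊕1⊕0⊕0⊕1⊕1⊕0 = 1
Parity bits p1,p2,p4,p8,p16 = 01111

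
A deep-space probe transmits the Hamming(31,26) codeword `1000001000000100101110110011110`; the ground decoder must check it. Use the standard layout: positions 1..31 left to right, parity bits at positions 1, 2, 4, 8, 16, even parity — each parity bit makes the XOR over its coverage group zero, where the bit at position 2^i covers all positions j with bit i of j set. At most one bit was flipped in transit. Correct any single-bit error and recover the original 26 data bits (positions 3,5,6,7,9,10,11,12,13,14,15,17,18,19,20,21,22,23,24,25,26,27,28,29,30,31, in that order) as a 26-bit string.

s1: b1⊕b3⊕b5⊕b7⊕b9⊕b11⊕b13⊕b15⊕b17⊕b19⊕b21⊕b23⊕b25⊕b27⊕b29⊕b31 = 1⊕0⊕0⊕1⊕0⊕0⊕0⊕0⊕1⊕1⊕1⊕1⊕0⊕1⊕1⊕0 = 0
s2: b2⊕b3⊕b6⊕b7⊕b10⊕b11⊕b14⊕b15⊕b18⊕b19⊕b22⊕b23⊕b26⊕b27⊕b30⊕b31 = 0⊕0⊕0⊕1⊕0⊕0⊕1⊕0⊕0⊕1⊕0⊕1⊕0⊕1⊕1⊕0 = 0
s4: b4⊕b5⊕b6⊕b7⊕b12⊕b13⊕b14⊕b15⊕b20⊕b21⊕b22⊕b23⊕b28⊕b29⊕b30⊕b31 = 0⊕0⊕0⊕1⊕0⊕0⊕1⊕0⊕1⊕1⊕0⊕1⊕1⊕1⊕1⊕0 = 0
s8: b8⊕b9⊕b10⊕b11⊕b12⊕b13⊕b14⊕b15⊕b24⊕b25⊕b26⊕b27⊕b28⊕b29⊕b30⊕b31 = 0⊕0⊕0⊕0⊕0⊕0⊕1⊕0⊕1⊕0⊕0⊕1⊕1⊕1⊕1⊕0 = 0
s16: b16⊕b17⊕b18⊕b19⊕b20⊕b21⊕b22⊕b23⊕b24⊕b25⊕b26⊕b27⊕b28⊕b29⊕b30⊕b31 = 0⊕1⊕0⊕1⊕1⊕1⊕0⊕1⊕1⊕0⊕0⊕1⊕1⊕1⊕1⊕0 = 0
Syndrome (s16...s1) = 00000 → position 0 (no error).
No correction needed.
Data bits at positions 3,5,6,7,9,10,11,12,13,14,15,17,18,19,20,21,22,23,24,25,26,27,28,29,30,31: 00010000010101110110011110

00010000010101110110011110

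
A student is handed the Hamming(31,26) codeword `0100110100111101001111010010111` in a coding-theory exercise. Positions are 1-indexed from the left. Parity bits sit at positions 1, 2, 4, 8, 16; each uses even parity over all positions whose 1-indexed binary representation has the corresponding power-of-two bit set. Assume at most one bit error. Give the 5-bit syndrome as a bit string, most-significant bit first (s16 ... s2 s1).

s1: b1⊕b3⊕b5⊕b7⊕b9⊕b11⊕b13⊕b15⊕b17⊕b19⊕b21⊕b23⊕b25⊕b27⊕b29⊕b31 = 0⊕0⊕1⊕0⊕0⊕1⊕1⊕0⊕0⊕1⊕1⊕0⊕0⊕1⊕1⊕1 = 0
s2: b2⊕b3⊕b6⊕b7⊕b10⊕b11⊕b14⊕b15⊕b18⊕b19⊕b22⊕b23⊕b26⊕b27⊕b30⊕b31 = 1⊕0⊕1⊕0⊕0⊕1⊕1⊕0⊕0⊕1⊕1⊕0⊕0⊕1⊕1⊕1 = 1
s4: b4⊕b5⊕b6⊕b7⊕b12⊕b13⊕b14⊕b15⊕b20⊕b21⊕b22⊕b23⊕b28⊕b29⊕b30⊕b31 = 0⊕1⊕1⊕0⊕1⊕1⊕1⊕0⊕1⊕1⊕1⊕0⊕0⊕1⊕1⊕1 = 1
s8: b8⊕b9⊕b10⊕b11⊕b12⊕b13⊕b14⊕b15⊕b24⊕b25⊕b26⊕b27⊕b28⊕b29⊕b30⊕b31 = 1⊕0⊕0⊕1⊕1⊕1⊕1⊕0⊕1⊕0⊕0⊕1⊕0⊕1⊕1⊕1 = 0
s16: b16⊕b17⊕b18⊕b19⊕b20⊕b21⊕b22⊕b23⊕b24⊕b25⊕b26⊕b27⊕b28⊕b29⊕b30⊕b31 = 1⊕0⊕0⊕1⊕1⊕1⊕1⊕0⊕1⊕0⊕0⊕1⊕0⊕1⊕1⊕1 = 0
Syndrome (s16...s1) = 00110 → position 6.

00110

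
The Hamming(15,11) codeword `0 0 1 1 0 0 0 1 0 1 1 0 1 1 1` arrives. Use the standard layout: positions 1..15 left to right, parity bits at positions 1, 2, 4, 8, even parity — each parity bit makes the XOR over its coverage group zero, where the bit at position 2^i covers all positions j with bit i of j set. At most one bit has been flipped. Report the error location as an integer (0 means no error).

s1: b1⊕b3⊕b5⊕b7⊕b9⊕b11⊕b13⊕b15 = 0⊕1⊕0⊕0⊕0⊕1⊕1⊕1 = 0
s2: b2⊕b3⊕b6⊕b7⊕b10⊕b11⊕b14⊕b15 = 0⊕1⊕0⊕0⊕1⊕1⊕1⊕1 = 1
s4: b4⊕b5⊕b6⊕b7⊕b12⊕b13⊕b14⊕b15 = 1⊕0⊕0⊕0⊕0⊕1⊕1⊕1 = 0
s8: b8⊕b9⊕b10⊕b11⊕b12⊕b13⊕b14⊕b15 = 1⊕0⊕1⊕1⊕0⊕1⊕1⊕1 = 0
Syndrome (s8...s1) = 0010 → position 2.

2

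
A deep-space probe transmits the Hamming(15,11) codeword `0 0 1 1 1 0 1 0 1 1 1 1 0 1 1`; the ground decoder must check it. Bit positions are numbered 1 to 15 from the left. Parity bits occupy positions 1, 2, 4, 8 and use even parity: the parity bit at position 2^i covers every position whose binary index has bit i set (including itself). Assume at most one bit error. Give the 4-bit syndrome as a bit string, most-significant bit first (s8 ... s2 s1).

s1: b1⊕b3⊕b5⊕b7⊕b9⊕b11⊕b13⊕b15 = 0⊕1⊕1⊕1⊕1⊕1⊕0⊕1 = 0
s2: b2⊕b3⊕b6⊕b7⊕b10⊕b11⊕b14⊕b15 = 0⊕1⊕0⊕1⊕1⊕1⊕1⊕1 = 0
s4: b4⊕b5⊕b6⊕b7⊕b12⊕b13⊕b14⊕b15 = 1⊕1⊕0⊕1⊕1⊕0⊕1⊕1 = 0
s8: b8⊕b9⊕b10⊕b11⊕b12⊕b13⊕b14⊕b15 = 0⊕1⊕1⊕1⊕1⊕0⊕1⊕1 = 0
Syndrome (s8...s1) = 0000 → position 0 (no error).

0000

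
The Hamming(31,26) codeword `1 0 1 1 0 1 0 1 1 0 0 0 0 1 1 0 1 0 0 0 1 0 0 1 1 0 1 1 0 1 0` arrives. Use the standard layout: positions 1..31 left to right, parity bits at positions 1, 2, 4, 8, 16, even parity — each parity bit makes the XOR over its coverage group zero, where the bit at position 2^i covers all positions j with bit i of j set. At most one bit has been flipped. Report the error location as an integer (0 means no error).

28

s1: b1⊕b3⊕b5⊕b7⊕b9⊕b11⊕b13⊕b15⊕b17⊕b19⊕b21⊕b23⊕b25⊕b27⊕b29⊕b31 = 1⊕1⊕0⊕0⊕1⊕0⊕0⊕1⊕1⊕0⊕1⊕0⊕1⊕1⊕0⊕0 = 0
s2: b2⊕b3⊕b6⊕b7⊕b10⊕b11⊕b14⊕b15⊕b18⊕b19⊕b22⊕b23⊕b26⊕b27⊕b30⊕b31 = 0⊕1⊕1⊕0⊕0⊕0⊕1⊕1⊕0⊕0⊕0⊕0⊕0⊕1⊕1⊕0 = 0
s4: b4⊕b5⊕b6⊕b7⊕b12⊕b13⊕b14⊕b15⊕b20⊕b21⊕b22⊕b23⊕b28⊕b29⊕b30⊕b31 = 1⊕0⊕1⊕0⊕0⊕0⊕1⊕1⊕0⊕1⊕0⊕0⊕1⊕0⊕1⊕0 = 1
s8: b8⊕b9⊕b10⊕b11⊕b12⊕b13⊕b14⊕b15⊕b24⊕b25⊕b26⊕b27⊕b28⊕b29⊕b30⊕b31 = 1⊕1⊕0⊕0⊕0⊕0⊕1⊕1⊕1⊕1⊕0⊕1⊕1⊕0⊕1⊕0 = 1
s16: b16⊕b17⊕b18⊕b19⊕b20⊕b21⊕b22⊕b23⊕b24⊕b25⊕b26⊕b27⊕b28⊕b29⊕b30⊕b31 = 0⊕1⊕0⊕0⊕0⊕1⊕0⊕0⊕1⊕1⊕0⊕1⊕1⊕0⊕1⊕0 = 1
Syndrome (s16...s1) = 11100 → position 28.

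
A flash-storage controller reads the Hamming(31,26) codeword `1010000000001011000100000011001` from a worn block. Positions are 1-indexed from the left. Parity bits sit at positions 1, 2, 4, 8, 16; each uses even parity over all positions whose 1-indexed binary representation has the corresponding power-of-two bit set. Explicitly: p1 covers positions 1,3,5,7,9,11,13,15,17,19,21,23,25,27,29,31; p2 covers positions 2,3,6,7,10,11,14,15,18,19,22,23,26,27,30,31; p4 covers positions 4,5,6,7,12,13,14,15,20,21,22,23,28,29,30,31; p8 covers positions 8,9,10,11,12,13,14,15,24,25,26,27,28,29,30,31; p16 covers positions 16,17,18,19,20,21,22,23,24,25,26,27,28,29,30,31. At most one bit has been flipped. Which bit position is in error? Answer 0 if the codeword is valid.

28

s1: b1⊕b3⊕b5⊕b7⊕b9⊕b11⊕b13⊕b15⊕b17⊕b19⊕b21⊕b23⊕b25⊕b27⊕b29⊕b31 = 1⊕1⊕0⊕0⊕0⊕0⊕1⊕1⊕0⊕0⊕0⊕0⊕0⊕1⊕0⊕1 = 0
s2: b2⊕b3⊕b6⊕b7⊕b10⊕b11⊕b14⊕b15⊕b18⊕b19⊕b22⊕b23⊕b26⊕b27⊕b30⊕b31 = 0⊕1⊕0⊕0⊕0⊕0⊕0⊕1⊕0⊕0⊕0⊕0⊕0⊕1⊕0⊕1 = 0
s4: b4⊕b5⊕b6⊕b7⊕b12⊕b13⊕b14⊕b15⊕b20⊕b21⊕b22⊕b23⊕b28⊕b29⊕b30⊕b31 = 0⊕0⊕0⊕0⊕0⊕1⊕0⊕1⊕1⊕0⊕0⊕0⊕1⊕0⊕0⊕1 = 1
s8: b8⊕b9⊕b10⊕b11⊕b12⊕b13⊕b14⊕b15⊕b24⊕b25⊕b26⊕b27⊕b28⊕b29⊕b30⊕b31 = 0⊕0⊕0⊕0⊕0⊕1⊕0⊕1⊕0⊕0⊕0⊕1⊕1⊕0⊕0⊕1 = 1
s16: b16⊕b17⊕b18⊕b19⊕b20⊕b21⊕b22⊕b23⊕b24⊕b25⊕b26⊕b27⊕b28⊕b29⊕b30⊕b31 = 1⊕0⊕0⊕0⊕1⊕0⊕0⊕0⊕0⊕0⊕0⊕1⊕1⊕0⊕0⊕1 = 1
Syndrome (s16...s1) = 11100 → position 28.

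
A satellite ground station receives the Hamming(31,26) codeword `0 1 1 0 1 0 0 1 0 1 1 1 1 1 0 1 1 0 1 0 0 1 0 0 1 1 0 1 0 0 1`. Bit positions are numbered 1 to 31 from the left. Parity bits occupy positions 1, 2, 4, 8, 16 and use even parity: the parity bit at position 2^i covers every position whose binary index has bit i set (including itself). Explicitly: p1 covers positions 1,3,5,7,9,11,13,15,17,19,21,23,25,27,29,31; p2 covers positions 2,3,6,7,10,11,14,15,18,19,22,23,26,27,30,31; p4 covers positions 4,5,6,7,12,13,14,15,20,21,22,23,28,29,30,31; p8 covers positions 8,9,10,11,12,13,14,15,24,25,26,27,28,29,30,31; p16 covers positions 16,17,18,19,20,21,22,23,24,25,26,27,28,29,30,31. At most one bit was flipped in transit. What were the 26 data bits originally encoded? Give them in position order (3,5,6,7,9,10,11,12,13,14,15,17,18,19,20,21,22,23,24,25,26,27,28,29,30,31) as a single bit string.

s1: b1⊕b3⊕b5⊕b7⊕b9⊕b11⊕b13⊕b15⊕b17⊕b19⊕b21⊕b23⊕b25⊕b27⊕b29⊕b31 = 0⊕1⊕1⊕0⊕0⊕1⊕1⊕0⊕1⊕1⊕0⊕0⊕1⊕0⊕0⊕1 = 0
s2: b2⊕b3⊕b6⊕b7⊕b10⊕b11⊕b14⊕b15⊕b18⊕b19⊕b22⊕b23⊕b26⊕b27⊕b30⊕b31 = 1⊕1⊕0⊕0⊕1⊕1⊕1⊕0⊕0⊕1⊕1⊕0⊕1⊕0⊕0⊕1 = 1
s4: b4⊕b5⊕b6⊕b7⊕b12⊕b13⊕b14⊕b15⊕b20⊕b21⊕b22⊕b23⊕b28⊕b29⊕b30⊕b31 = 0⊕1⊕0⊕0⊕1⊕1⊕1⊕0⊕0⊕0⊕1⊕0⊕1⊕0⊕0⊕1 = 1
s8: b8⊕b9⊕b10⊕b11⊕b12⊕b13⊕b14⊕b15⊕b24⊕b25⊕b26⊕b27⊕b28⊕b29⊕b30⊕b31 = 1⊕0⊕1⊕1⊕1⊕1⊕1⊕0⊕0⊕1⊕1⊕0⊕1⊕0⊕0⊕1 = 0
s16: b16⊕b17⊕b18⊕b19⊕b20⊕b21⊕b22⊕b23⊕b24⊕b25⊕b26⊕b27⊕b28⊕b29⊕b30⊕b31 = 1⊕1⊕0⊕1⊕0⊕0⊕1⊕0⊕0⊕1⊕1⊕0⊕1⊕0⊕0⊕1 = 0
Syndrome (s16...s1) = 00110 → position 6.
Flip bit 6: corrected codeword = 0110110101111101101001001101001
Data bits at positions 3,5,6,7,9,10,11,12,13,14,15,17,18,19,20,21,22,23,24,25,26,27,28,29,30,31: 11100111110101001001101001

11100111110101001001101001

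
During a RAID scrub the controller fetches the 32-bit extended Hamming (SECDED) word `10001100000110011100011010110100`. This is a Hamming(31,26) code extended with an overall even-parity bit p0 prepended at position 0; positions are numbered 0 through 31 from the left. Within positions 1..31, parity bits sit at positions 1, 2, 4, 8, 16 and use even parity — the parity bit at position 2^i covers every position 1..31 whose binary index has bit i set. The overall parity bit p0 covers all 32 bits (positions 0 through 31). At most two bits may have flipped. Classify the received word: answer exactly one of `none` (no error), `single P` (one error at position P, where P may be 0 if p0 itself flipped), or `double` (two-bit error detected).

s1: b1⊕b3⊕b5⊕b7⊕b9⊕b11⊕b13⊕b15⊕b17⊕b19⊕b21⊕b23⊕b25⊕b27⊕b29⊕b31 = 0⊕0⊕1⊕0⊕0⊕1⊕0⊕1⊕1⊕0⊕1⊕0⊕0⊕1⊕1⊕0 = 1
s2: b2⊕b3⊕b6⊕b7⊕b10⊕b11⊕b14⊕b15⊕b18⊕b19⊕b22⊕b23⊕b26⊕b27⊕b30⊕b31 = 0⊕0⊕0⊕0⊕0⊕1⊕0⊕1⊕0⊕0⊕1⊕0⊕1⊕1⊕0⊕0 = 1
s4: b4⊕b5⊕b6⊕b7⊕b12⊕b13⊕b14⊕b15⊕b20⊕b21⊕b22⊕b23⊕b28⊕b29⊕b30⊕b31 = 1⊕1⊕0⊕0⊕1⊕0⊕0⊕1⊕0⊕1⊕1⊕0⊕0⊕1⊕0⊕0 = 1
s8: b8⊕b9⊕b10⊕b11⊕b12⊕b13⊕b14⊕b15⊕b24⊕b25⊕b26⊕b27⊕b28⊕b29⊕b30⊕b31 = 0⊕0⊕0⊕1⊕1⊕0⊕0⊕1⊕1⊕0⊕1⊕1⊕0⊕1⊕0⊕0 = 1
s16: b16⊕b17⊕b18⊕b19⊕b20⊕b21⊕b22⊕b23⊕b24⊕b25⊕b26⊕b27⊕b28⊕b29⊕b30⊕b31 = 1⊕1⊕0⊕0⊕0⊕1⊕1⊕0⊕1⊕0⊕1⊕1⊕0⊕1⊕0⊕0 = 0
Syndrome (s16...s1) = 01111 → position 15.
Overall parity (XOR of all 32 bits, including p0): 1⊕0⊕0⊕0⊕1⊕1⊕0⊕0⊕0⊕0⊕0⊕1⊕1⊕0⊕0⊕1⊕1⊕1⊕0⊕0⊕0⊕1⊕1⊕0⊕1⊕0⊕1⊕1⊕0⊕1⊕0⊕0 = 0
Overall=0, syndrome position=15 → double-bit error detected (uncorrectable).

double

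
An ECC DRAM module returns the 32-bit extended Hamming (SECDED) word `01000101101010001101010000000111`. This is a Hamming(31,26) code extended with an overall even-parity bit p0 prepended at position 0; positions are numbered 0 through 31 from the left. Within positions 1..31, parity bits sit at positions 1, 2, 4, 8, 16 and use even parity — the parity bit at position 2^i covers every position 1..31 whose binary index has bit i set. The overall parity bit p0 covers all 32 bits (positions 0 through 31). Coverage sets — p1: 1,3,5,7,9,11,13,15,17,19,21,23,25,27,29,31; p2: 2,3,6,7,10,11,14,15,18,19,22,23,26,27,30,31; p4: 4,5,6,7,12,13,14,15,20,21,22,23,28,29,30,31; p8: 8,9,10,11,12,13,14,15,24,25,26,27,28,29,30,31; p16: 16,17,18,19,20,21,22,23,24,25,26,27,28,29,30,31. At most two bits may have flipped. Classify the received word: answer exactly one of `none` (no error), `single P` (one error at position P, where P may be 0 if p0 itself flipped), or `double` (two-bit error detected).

single 22

s1: b1⊕b3⊕b5⊕b7⊕b9⊕b11⊕b13⊕b15⊕b17⊕b19⊕b21⊕b23⊕b25⊕b27⊕b29⊕b31 = 1⊕0⊕1⊕1⊕0⊕0⊕0⊕0⊕1⊕1⊕1⊕0⊕0⊕0⊕1⊕1 = 0
s2: b2⊕b3⊕b6⊕b7⊕b10⊕b11⊕b14⊕b15⊕b18⊕b19⊕b22⊕b23⊕b26⊕b27⊕b30⊕b31 = 0⊕0⊕0⊕1⊕1⊕0⊕0⊕0⊕0⊕1⊕0⊕0⊕0⊕0⊕1⊕1 = 1
s4: b4⊕b5⊕b6⊕b7⊕b12⊕b13⊕b14⊕b15⊕b20⊕b21⊕b22⊕b23⊕b28⊕b29⊕b30⊕b31 = 0⊕1⊕0⊕1⊕1⊕0⊕0⊕0⊕0⊕1⊕0⊕0⊕0⊕1⊕1⊕1 = 1
s8: b8⊕b9⊕b10⊕b11⊕b12⊕b13⊕b14⊕b15⊕b24⊕b25⊕b26⊕b27⊕b28⊕b29⊕b30⊕b31 = 1⊕0⊕1⊕0⊕1⊕0⊕0⊕0⊕0⊕0⊕0⊕0⊕0⊕1⊕1⊕1 = 0
s16: b16⊕b17⊕b18⊕b19⊕b20⊕b21⊕b22⊕b23⊕b24⊕b25⊕b26⊕b27⊕b28⊕b29⊕b30⊕b31 = 1⊕1⊕0⊕1⊕0⊕1⊕0⊕0⊕0⊕0⊕0⊕0⊕0⊕1⊕1⊕1 = 1
Syndrome (s16...s1) = 10110 → position 22.
Overall parity (XOR of all 32 bits, including p0): 0⊕1⊕0⊕0⊕0⊕1⊕0⊕1⊕1⊕0⊕1⊕0⊕1⊕0⊕0⊕0⊕1⊕1⊕0⊕1⊕0⊕1⊕0⊕0⊕0⊕0⊕0⊕0⊕0⊕1⊕1⊕1 = 1
Overall=1, syndrome position=22 → single-bit error at position 22.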